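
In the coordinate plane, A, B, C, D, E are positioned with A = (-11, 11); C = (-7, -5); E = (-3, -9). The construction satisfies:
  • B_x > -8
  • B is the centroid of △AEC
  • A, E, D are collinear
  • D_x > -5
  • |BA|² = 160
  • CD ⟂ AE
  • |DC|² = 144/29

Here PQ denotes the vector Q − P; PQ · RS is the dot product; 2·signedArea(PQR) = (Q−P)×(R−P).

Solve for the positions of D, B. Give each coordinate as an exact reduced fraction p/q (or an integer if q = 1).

1. D_x = -143/29  [A, E, D are collinear ∩ CD ⟂ AE]
2. D_y = -121/29  [A, E, D are collinear ∩ CD ⟂ AE]
   → D = (-143/29, -121/29)
3. B_x = -7  [B is the centroid of △AEC]
4. B_y = -1  [B is the centroid of △AEC]
   → B = (-7, -1)

B = (-7, -1)
D = (-143/29, -121/29)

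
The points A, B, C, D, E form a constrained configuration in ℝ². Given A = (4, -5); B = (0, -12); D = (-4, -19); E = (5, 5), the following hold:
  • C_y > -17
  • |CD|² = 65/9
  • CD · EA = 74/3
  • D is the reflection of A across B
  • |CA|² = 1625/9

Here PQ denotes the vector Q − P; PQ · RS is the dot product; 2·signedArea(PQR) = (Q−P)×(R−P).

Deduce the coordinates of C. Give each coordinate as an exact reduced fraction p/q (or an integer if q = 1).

C = (-8/3, -50/3)

1. C_x = -8/3  [line 1·x + 10·y + 508/3 = 0 ∩ |CA|² = 1625/9]
2. C_y = -50/3  [line 1·x + 10·y + 508/3 = 0 ∩ |CA|² = 1625/9]
   → C = (-8/3, -50/3)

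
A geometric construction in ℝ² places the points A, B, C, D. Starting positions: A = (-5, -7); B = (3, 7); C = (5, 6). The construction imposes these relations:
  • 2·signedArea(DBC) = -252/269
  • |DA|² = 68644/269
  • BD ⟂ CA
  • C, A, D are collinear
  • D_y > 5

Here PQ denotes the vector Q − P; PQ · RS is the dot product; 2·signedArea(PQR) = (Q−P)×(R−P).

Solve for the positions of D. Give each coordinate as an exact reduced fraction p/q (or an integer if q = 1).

1. D_x = 1275/269  [C, A, D are collinear ∩ BD ⟂ CA]
2. D_y = 1523/269  [C, A, D are collinear ∩ BD ⟂ CA]
   → D = (1275/269, 1523/269)

D = (1275/269, 1523/269)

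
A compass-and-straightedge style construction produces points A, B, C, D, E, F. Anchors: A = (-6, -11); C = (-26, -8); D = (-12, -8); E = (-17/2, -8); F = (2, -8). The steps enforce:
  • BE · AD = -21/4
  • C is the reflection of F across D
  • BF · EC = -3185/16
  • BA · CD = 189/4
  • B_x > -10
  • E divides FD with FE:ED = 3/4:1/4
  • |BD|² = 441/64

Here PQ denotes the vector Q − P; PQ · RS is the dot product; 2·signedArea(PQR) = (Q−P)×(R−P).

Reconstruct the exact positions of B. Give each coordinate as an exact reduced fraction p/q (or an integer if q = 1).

1. B_x = -75/8  [BF · EC = -3185/16 ∩ BE · AD = -21/4]
2. B_y = -8  [BF · EC = -3185/16 ∩ BE · AD = -21/4]
   → B = (-75/8, -8)

B = (-75/8, -8)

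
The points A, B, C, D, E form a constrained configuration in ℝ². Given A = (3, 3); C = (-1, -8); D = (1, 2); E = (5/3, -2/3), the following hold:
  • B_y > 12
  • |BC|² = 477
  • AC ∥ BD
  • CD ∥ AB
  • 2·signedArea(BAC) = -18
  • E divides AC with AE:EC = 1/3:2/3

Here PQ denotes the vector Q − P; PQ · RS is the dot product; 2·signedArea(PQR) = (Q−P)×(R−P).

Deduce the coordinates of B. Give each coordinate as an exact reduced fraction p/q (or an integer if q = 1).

1. B_x = 5  [AC ∥ BD ∩ CD ∥ AB]
2. B_y = 13  [AC ∥ BD ∩ CD ∥ AB]
   → B = (5, 13)

B = (5, 13)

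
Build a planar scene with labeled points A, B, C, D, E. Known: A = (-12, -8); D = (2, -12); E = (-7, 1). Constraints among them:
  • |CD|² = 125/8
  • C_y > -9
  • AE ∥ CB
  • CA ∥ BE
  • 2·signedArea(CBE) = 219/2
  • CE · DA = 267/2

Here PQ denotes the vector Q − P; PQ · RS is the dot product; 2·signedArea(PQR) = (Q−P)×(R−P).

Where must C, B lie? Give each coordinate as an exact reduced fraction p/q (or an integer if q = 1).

1. C_x = -1/4  [line 14·x + -4·y + -63/2 = 0 ∩ |CD|² = 125/8]
2. C_y = -35/4  [line 14·x + -4·y + -63/2 = 0 ∩ |CD|² = 125/8]
   → C = (-1/4, -35/4)
3. B_x = 19/4  [CA ∥ BE ∩ AE ∥ CB]
4. B_y = 1/4  [CA ∥ BE ∩ AE ∥ CB]
   → B = (19/4, 1/4)

B = (19/4, 1/4)
C = (-1/4, -35/4)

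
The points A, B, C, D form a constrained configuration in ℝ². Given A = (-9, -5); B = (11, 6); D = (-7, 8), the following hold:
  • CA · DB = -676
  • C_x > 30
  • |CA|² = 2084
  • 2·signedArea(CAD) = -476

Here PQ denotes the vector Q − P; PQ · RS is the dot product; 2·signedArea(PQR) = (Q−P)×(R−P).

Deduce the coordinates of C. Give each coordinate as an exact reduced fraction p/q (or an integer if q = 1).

C = (31, 17)

1. C_x = 31  [CA · DB = -676 ∩ 2·signedArea(CAD) = -476]
2. C_y = 17  [CA · DB = -676 ∩ 2·signedArea(CAD) = -476]
   → C = (31, 17)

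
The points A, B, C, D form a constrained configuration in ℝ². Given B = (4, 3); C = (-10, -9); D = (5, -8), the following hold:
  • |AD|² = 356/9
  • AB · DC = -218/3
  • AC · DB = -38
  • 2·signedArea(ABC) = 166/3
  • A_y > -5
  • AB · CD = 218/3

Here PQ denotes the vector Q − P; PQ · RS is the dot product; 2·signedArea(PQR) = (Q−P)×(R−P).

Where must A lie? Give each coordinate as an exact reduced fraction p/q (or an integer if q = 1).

1. A_x = -1/3  [AB · CD = 218/3 ∩ 2·signedArea(ABC) = 166/3]
2. A_y = -14/3  [AB · CD = 218/3 ∩ 2·signedArea(ABC) = 166/3]
   → A = (-1/3, -14/3)

A = (-1/3, -14/3)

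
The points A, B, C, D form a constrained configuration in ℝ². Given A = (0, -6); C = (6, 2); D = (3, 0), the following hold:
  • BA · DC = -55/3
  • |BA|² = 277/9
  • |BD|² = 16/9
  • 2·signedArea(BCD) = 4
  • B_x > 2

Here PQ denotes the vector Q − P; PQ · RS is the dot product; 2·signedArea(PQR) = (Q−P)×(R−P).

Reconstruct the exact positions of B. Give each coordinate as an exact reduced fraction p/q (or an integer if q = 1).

1. B_x = 3  [2·signedArea(BCD) = 4 ∩ BA · DC = -55/3]
2. B_y = -4/3  [2·signedArea(BCD) = 4 ∩ BA · DC = -55/3]
   → B = (3, -4/3)

B = (3, -4/3)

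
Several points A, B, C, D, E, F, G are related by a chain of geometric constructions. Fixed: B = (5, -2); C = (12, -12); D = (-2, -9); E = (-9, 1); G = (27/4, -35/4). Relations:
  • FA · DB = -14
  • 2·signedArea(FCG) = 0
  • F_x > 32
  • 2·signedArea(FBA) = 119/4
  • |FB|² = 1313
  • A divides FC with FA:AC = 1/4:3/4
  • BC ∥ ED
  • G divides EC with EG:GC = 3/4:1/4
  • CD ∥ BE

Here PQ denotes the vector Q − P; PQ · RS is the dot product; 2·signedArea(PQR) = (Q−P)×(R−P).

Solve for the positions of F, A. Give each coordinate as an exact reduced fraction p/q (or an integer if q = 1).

1. F_x = 33  [line -13/4·x + -21/4·y + -24 = 0 ∩ |FB|² = 1313]
2. F_y = -25  [line -13/4·x + -21/4·y + -24 = 0 ∩ |FB|² = 1313]
   → F = (33, -25)
3. A_x = 111/4  [A divides FC with FA:AC = 1/4:3/4]
4. A_y = -87/4  [A divides FC with FA:AC = 1/4:3/4]
   → A = (111/4, -87/4)

A = (111/4, -87/4)
F = (33, -25)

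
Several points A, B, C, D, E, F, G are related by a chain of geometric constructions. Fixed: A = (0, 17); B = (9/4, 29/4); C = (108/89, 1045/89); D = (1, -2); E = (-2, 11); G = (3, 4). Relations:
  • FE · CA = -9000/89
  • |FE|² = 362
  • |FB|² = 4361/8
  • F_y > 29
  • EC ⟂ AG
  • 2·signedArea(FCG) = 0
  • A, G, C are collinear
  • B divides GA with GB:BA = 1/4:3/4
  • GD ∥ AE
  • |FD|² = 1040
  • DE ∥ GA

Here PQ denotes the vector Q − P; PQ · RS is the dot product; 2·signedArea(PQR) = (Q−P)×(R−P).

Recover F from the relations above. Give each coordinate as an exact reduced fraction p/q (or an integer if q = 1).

1. F_x = -3  [2·signedArea(FCG) = 0 ∩ FE · CA = -9000/89]
2. F_y = 30  [2·signedArea(FCG) = 0 ∩ FE · CA = -9000/89]
   → F = (-3, 30)

F = (-3, 30)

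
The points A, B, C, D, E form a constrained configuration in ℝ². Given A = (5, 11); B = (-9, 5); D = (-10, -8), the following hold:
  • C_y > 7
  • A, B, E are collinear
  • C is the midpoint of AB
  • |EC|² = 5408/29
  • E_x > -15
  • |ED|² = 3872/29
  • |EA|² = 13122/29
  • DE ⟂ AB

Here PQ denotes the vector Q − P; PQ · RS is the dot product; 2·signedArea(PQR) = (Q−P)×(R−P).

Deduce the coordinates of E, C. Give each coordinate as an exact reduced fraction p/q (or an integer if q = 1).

C = (-2, 8)
E = (-422/29, 76/29)

1. E_x = -422/29  [A, B, E are collinear ∩ DE ⟂ AB]
2. E_y = 76/29  [A, B, E are collinear ∩ DE ⟂ AB]
   → E = (-422/29, 76/29)
3. C_x = -2  [C is the midpoint of AB]
4. C_y = 8  [C is the midpoint of AB]
   → C = (-2, 8)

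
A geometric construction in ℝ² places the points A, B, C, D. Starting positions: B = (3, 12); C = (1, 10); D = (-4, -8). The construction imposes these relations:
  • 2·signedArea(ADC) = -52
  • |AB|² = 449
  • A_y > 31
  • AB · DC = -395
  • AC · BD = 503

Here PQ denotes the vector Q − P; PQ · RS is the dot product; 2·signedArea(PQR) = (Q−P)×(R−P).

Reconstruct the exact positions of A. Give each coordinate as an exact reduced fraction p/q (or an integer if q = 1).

A = (10, 32)

1. A_x = 10  [AB · DC = -395 ∩ 2·signedArea(ADC) = -52]
2. A_y = 32  [AB · DC = -395 ∩ 2·signedArea(ADC) = -52]
   → A = (10, 32)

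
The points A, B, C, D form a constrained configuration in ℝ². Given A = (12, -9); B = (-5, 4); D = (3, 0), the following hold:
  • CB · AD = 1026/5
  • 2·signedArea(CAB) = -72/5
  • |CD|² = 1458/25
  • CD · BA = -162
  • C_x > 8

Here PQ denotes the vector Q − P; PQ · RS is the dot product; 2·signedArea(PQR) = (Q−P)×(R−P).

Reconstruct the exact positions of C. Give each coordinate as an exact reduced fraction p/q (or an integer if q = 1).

C = (42/5, -27/5)

1. C_x = 42/5  [2·signedArea(CAB) = -72/5 ∩ CB · AD = 1026/5]
2. C_y = -27/5  [2·signedArea(CAB) = -72/5 ∩ CB · AD = 1026/5]
   → C = (42/5, -27/5)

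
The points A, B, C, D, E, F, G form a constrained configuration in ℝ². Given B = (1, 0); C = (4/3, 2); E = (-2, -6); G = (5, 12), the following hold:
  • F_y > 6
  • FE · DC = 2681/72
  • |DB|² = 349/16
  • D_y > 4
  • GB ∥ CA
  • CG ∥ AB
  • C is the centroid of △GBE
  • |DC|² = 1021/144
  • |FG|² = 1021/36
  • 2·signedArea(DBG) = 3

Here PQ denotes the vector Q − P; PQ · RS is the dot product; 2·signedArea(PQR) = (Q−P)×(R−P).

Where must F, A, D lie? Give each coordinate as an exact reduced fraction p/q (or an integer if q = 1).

1. A_x = -8/3  [CG ∥ AB ∩ GB ∥ CA]
2. A_y = -10  [CG ∥ AB ∩ GB ∥ CA]
   → A = (-8/3, -10)
3. D_x = 9/4  [line -12·x + 4·y + 9 = 0 ∩ |DB|² = 349/16]
4. D_y = 9/2  [line -12·x + 4·y + 9 = 0 ∩ |DB|² = 349/16]
   → D = (9/4, 9/2)
5. F_x = 19/6  [line 11/12·x + 5/2·y + -1469/72 = 0 ∩ |FG|² = 1021/36]
6. F_y = 7  [line 11/12·x + 5/2·y + -1469/72 = 0 ∩ |FG|² = 1021/36]
   → F = (19/6, 7)

A = (-8/3, -10)
D = (9/4, 9/2)
F = (19/6, 7)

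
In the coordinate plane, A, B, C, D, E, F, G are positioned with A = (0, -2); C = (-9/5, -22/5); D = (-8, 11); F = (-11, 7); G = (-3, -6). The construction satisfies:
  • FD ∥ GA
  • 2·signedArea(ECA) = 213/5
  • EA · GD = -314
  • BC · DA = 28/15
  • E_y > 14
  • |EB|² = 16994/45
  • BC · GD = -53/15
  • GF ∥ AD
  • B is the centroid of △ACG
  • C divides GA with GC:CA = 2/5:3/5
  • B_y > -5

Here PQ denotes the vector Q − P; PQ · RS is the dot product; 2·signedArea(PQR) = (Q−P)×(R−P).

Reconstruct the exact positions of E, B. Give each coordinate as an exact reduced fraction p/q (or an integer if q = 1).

1. E_x = -5  [EA · GD = -314 ∩ 2·signedArea(ECA) = 213/5]
2. E_y = 15  [EA · GD = -314 ∩ 2·signedArea(ECA) = 213/5]
   → E = (-5, 15)
3. B_x = -8/5  [B is the centroid of △ACG]
4. B_y = -62/15  [B is the centroid of △ACG]
   → B = (-8/5, -62/15)

B = (-8/5, -62/15)
E = (-5, 15)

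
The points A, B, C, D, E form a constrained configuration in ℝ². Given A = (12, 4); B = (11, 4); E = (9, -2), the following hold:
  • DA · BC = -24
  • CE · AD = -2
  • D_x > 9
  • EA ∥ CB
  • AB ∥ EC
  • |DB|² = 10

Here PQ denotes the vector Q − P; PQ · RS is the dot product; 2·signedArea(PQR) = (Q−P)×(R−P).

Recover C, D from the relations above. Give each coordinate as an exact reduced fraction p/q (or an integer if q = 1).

1. C_x = 8  [EA ∥ CB ∩ AB ∥ EC]
2. C_y = -2  [EA ∥ CB ∩ AB ∥ EC]
   → C = (8, -2)
3. D_x = 10  [DA · BC = -24 ∩ CE · AD = -2]
4. D_y = 1  [DA · BC = -24 ∩ CE · AD = -2]
   → D = (10, 1)

C = (8, -2)
D = (10, 1)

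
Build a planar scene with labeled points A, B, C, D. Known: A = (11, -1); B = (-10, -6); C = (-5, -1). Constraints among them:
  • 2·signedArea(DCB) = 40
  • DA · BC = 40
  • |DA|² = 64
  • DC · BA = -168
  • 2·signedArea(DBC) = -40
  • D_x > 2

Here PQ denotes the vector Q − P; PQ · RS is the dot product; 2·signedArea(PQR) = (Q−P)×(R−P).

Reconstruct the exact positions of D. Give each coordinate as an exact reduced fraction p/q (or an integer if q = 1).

1. D_x = 3  [2·signedArea(DCB) = 40 ∩ DC · BA = -168]
2. D_y = -1  [2·signedArea(DCB) = 40 ∩ DC · BA = -168]
   → D = (3, -1)

D = (3, -1)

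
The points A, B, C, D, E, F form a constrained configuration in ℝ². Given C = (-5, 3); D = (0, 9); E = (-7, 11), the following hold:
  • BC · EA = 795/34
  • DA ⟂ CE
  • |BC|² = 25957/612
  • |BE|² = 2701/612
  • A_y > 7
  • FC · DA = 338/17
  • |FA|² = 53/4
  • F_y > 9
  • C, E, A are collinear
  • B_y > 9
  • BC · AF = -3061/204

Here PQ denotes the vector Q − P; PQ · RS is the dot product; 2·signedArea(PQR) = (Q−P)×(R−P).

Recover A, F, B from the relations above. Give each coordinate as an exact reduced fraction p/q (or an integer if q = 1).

A = (-104/17, 127/17)
B = (-565/102, 484/51)
F = (-7/2, 10)

1. A_x = -104/17  [C, E, A are collinear ∩ DA ⟂ CE]
2. A_y = 127/17  [C, E, A are collinear ∩ DA ⟂ CE]
   → A = (-104/17, 127/17)
3. F_x = -7/2  [line 104/17·x + 26/17·y + 104/17 = 0 ∩ |FA|² = 53/4]
4. F_y = 10  [line 104/17·x + 26/17·y + 104/17 = 0 ∩ |FA|² = 53/4]
   → F = (-7/2, 10)
5. B_x = -565/102  [BC · EA = 795/34 ∩ BC · AF = -3061/204]
6. B_y = 484/51  [BC · EA = 795/34 ∩ BC · AF = -3061/204]
   → B = (-565/102, 484/51)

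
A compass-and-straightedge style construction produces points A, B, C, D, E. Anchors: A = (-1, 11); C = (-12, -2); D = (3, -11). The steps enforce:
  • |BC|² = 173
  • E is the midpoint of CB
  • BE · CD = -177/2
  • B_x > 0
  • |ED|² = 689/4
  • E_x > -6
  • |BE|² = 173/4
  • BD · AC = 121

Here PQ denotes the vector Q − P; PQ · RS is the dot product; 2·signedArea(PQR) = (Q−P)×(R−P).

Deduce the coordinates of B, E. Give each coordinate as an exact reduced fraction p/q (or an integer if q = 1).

1. B_x = 1  [line 11·x + 13·y + -11 = 0 ∩ |BC|² = 173]
2. B_y = 0  [line 11·x + 13·y + -11 = 0 ∩ |BC|² = 173]
   → B = (1, 0)
3. E_x = -11/2  [BE · CD = -177/2 ∩ E is the midpoint of CB]
4. E_y = -1  [BE · CD = -177/2 ∩ E is the midpoint of CB]
   → E = (-11/2, -1)

B = (1, 0)
E = (-11/2, -1)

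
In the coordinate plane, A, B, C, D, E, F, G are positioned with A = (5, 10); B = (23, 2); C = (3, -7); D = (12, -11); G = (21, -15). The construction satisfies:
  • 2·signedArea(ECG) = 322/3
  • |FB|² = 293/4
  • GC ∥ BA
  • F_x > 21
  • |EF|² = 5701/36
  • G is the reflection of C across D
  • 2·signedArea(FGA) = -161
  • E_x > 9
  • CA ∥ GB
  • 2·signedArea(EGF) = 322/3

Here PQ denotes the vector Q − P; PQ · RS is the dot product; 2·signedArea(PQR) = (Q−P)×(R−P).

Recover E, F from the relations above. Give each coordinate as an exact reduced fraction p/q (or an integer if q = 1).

1. F_x = 22  [line -25·x + -16·y + 446 = 0 ∩ |FB|² = 293/4]
2. F_y = -13/2  [line -25·x + -16·y + 446 = 0 ∩ |FB|² = 293/4]
   → F = (22, -13/2)
3. E_x = 29/3  [2·signedArea(EGF) = 322/3 ∩ 2·signedArea(ECG) = 322/3]
4. E_y = -4  [2·signedArea(EGF) = 322/3 ∩ 2·signedArea(ECG) = 322/3]
   → E = (29/3, -4)

E = (29/3, -4)
F = (22, -13/2)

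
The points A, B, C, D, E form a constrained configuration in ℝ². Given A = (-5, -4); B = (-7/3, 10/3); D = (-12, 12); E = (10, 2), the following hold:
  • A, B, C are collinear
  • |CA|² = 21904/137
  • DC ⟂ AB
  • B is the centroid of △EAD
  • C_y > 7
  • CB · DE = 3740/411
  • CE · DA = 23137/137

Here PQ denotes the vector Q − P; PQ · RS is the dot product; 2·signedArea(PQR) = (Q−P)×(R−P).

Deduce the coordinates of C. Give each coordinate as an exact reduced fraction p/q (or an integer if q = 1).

1. C_x = -93/137  [A, B, C are collinear ∩ DC ⟂ AB]
2. C_y = 1080/137  [A, B, C are collinear ∩ DC ⟂ AB]
   → C = (-93/137, 1080/137)

C = (-93/137, 1080/137)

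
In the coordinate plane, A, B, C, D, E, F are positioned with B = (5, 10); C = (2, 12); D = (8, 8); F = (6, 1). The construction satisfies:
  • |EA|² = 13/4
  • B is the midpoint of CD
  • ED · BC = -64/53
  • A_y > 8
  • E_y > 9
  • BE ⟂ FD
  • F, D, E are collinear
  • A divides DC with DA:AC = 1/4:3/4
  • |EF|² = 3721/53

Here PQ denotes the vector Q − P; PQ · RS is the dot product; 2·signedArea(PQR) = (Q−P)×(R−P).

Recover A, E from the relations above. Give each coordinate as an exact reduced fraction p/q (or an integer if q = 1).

1. A_x = 13/2  [A divides DC with DA:AC = 1/4:3/4]
2. A_y = 9  [A divides DC with DA:AC = 1/4:3/4]
   → A = (13/2, 9)
3. E_x = 440/53  [F, D, E are collinear ∩ BE ⟂ FD]
4. E_y = 480/53  [F, D, E are collinear ∩ BE ⟂ FD]
   → E = (440/53, 480/53)

A = (13/2, 9)
E = (440/53, 480/53)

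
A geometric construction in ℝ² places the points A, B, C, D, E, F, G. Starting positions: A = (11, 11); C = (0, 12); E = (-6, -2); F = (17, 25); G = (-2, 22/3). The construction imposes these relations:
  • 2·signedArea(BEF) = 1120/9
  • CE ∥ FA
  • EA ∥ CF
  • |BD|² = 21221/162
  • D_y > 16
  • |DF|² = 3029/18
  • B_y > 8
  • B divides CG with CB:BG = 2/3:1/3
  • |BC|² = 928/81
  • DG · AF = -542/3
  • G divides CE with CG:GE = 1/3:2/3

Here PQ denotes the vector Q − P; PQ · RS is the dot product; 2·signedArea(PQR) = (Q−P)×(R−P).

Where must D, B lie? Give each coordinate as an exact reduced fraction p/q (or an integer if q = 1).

B = (-4/3, 80/9)
D = (15/2, 97/6)

1. D_x = 15/2  [line -6·x + -14·y + 814/3 = 0 ∩ |DF|² = 3029/18]
2. D_y = 97/6  [line -6·x + -14·y + 814/3 = 0 ∩ |DF|² = 3029/18]
   → D = (15/2, 97/6)
3. B_x = -4/3  [B divides CG with CB:BG = 2/3:1/3]
4. B_y = 80/9  [B divides CG with CB:BG = 2/3:1/3]
   → B = (-4/3, 80/9)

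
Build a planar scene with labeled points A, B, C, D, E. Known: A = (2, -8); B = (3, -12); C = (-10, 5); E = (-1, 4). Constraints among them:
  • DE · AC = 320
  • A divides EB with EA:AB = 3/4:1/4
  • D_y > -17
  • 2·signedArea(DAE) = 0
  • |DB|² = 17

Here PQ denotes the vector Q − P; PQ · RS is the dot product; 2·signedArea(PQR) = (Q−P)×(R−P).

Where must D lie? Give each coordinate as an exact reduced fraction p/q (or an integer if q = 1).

1. D_x = 4  [2·signedArea(DAE) = 0 ∩ DE · AC = 320]
2. D_y = -16  [2·signedArea(DAE) = 0 ∩ DE · AC = 320]
   → D = (4, -16)

D = (4, -16)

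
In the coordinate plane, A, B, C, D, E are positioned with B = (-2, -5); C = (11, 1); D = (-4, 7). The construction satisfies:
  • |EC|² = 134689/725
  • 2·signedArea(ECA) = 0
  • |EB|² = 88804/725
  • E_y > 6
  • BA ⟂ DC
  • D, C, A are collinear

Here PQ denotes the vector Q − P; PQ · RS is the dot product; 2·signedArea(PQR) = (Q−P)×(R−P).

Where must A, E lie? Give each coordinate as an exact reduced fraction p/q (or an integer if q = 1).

1. A_x = 54/29  [D, C, A are collinear ∩ BA ⟂ DC]
2. A_y = 135/29  [D, C, A are collinear ∩ BA ⟂ DC]
   → A = (54/29, 135/29)
3. E_x = -48/29  [line -106/29·x + -265/29·y + 1431/29 = 0 ∩ |EB|² = 88804/725]
4. E_y = 879/145  [line -106/29·x + -265/29·y + 1431/29 = 0 ∩ |EB|² = 88804/725]
   → E = (-48/29, 879/145)

A = (54/29, 135/29)
E = (-48/29, 879/145)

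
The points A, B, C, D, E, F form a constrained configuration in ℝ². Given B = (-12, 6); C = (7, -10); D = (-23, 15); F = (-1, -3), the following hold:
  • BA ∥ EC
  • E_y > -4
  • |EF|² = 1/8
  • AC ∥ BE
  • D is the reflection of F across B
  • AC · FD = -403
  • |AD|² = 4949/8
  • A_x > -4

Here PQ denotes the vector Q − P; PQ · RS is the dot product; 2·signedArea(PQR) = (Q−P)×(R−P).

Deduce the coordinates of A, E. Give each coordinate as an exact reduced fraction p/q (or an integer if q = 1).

1. A_x = -15/4  [line 22·x + -18·y + 69 = 0 ∩ |AD|² = 4949/8]
2. A_y = -3/4  [line 22·x + -18·y + 69 = 0 ∩ |AD|² = 4949/8]
   → A = (-15/4, -3/4)
3. E_x = -5/4  [BA ∥ EC ∩ AC ∥ BE]
4. E_y = -13/4  [BA ∥ EC ∩ AC ∥ BE]
   → E = (-5/4, -13/4)

A = (-15/4, -3/4)
E = (-5/4, -13/4)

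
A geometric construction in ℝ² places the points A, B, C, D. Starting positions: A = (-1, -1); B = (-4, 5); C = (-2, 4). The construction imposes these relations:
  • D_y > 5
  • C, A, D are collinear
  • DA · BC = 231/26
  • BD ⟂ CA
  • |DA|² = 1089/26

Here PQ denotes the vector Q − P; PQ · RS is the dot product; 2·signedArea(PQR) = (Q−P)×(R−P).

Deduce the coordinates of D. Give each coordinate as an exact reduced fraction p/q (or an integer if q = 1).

D = (-59/26, 139/26)

1. D_x = -59/26  [C, A, D are collinear ∩ BD ⟂ CA]
2. D_y = 139/26  [C, A, D are collinear ∩ BD ⟂ CA]
   → D = (-59/26, 139/26)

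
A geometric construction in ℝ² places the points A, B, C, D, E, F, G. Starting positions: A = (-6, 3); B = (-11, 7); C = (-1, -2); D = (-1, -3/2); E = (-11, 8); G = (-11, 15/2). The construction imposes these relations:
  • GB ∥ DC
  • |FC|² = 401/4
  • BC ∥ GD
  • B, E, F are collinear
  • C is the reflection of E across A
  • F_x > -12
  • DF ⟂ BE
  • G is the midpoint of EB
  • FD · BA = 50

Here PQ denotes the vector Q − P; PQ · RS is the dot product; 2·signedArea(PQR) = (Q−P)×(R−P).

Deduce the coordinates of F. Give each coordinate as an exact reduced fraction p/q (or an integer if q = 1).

1. F_x = -11  [B, E, F are collinear ∩ DF ⟂ BE]
2. F_y = -3/2  [B, E, F are collinear ∩ DF ⟂ BE]
   → F = (-11, -3/2)

F = (-11, -3/2)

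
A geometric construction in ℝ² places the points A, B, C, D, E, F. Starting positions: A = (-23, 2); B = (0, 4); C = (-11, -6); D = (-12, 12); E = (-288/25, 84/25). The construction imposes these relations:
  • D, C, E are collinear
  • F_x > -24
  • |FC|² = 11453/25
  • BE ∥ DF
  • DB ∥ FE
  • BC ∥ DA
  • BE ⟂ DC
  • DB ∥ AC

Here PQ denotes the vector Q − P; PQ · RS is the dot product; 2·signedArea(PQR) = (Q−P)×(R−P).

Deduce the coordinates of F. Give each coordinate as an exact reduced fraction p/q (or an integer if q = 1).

F = (-588/25, 284/25)

1. F_x = -588/25  [DB ∥ FE ∩ BE ∥ DF]
2. F_y = 284/25  [DB ∥ FE ∩ BE ∥ DF]
   → F = (-588/25, 284/25)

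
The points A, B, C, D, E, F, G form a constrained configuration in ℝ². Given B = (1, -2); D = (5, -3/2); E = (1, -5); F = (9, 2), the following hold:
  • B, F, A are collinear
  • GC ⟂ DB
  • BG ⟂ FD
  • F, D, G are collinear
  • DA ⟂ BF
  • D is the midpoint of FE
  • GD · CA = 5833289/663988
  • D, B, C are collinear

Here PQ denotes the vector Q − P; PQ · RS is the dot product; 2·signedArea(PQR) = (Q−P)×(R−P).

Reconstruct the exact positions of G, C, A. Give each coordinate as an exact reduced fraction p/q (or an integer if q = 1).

A = (22/5, -3/10)
C = (16561/7345, -13538/7345)
G = (281/113, -418/113)

1. G_x = 281/113  [F, D, G are collinear ∩ BG ⟂ FD]
2. G_y = -418/113  [F, D, G are collinear ∩ BG ⟂ FD]
   → G = (281/113, -418/113)
3. C_x = 16561/7345  [D, B, C are collinear ∩ GC ⟂ DB]
4. C_y = -13538/7345  [D, B, C are collinear ∩ GC ⟂ DB]
   → C = (16561/7345, -13538/7345)
5. A_x = 22/5  [B, F, A are collinear ∩ DA ⟂ BF]
6. A_y = -3/10  [B, F, A are collinear ∩ DA ⟂ BF]
   → A = (22/5, -3/10)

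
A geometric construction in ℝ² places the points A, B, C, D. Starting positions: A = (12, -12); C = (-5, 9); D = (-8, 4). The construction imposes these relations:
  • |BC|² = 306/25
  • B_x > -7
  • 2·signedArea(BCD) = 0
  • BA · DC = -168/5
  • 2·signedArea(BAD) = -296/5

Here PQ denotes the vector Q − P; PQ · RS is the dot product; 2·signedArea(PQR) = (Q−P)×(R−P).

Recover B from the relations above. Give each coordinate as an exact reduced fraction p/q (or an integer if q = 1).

B = (-34/5, 6)

1. B_x = -34/5  [2·signedArea(BCD) = 0 ∩ BA · DC = -168/5]
2. B_y = 6  [2·signedArea(BCD) = 0 ∩ BA · DC = -168/5]
   → B = (-34/5, 6)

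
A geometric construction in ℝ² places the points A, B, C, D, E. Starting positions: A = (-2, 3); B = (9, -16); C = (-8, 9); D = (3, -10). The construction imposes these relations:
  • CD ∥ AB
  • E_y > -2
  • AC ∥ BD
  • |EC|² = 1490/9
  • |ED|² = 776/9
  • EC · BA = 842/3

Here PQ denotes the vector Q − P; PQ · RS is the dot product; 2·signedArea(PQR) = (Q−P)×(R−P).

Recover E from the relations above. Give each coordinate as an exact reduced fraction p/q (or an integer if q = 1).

1. E_x = -1/3  [line 11·x + -19·y + -65/3 = 0 ∩ |EC|² = 1490/9]
2. E_y = -4/3  [line 11·x + -19·y + -65/3 = 0 ∩ |EC|² = 1490/9]
   → E = (-1/3, -4/3)

E = (-1/3, -4/3)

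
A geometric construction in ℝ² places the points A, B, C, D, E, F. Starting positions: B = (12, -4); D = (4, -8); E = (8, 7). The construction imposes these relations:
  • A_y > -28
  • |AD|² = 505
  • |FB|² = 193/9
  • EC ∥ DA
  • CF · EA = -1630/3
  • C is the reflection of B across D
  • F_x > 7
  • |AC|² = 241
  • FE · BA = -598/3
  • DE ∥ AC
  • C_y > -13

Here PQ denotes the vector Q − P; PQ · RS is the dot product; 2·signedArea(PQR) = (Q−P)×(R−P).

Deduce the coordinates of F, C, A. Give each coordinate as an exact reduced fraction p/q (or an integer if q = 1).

1. C_x = -4  [C is the reflection of B across D]
2. C_y = -12  [C is the reflection of B across D]
   → C = (-4, -12)
3. A_x = -8  [DE ∥ AC ∩ EC ∥ DA]
4. A_y = -27  [DE ∥ AC ∩ EC ∥ DA]
   → A = (-8, -27)
5. F_x = 8  [FE · BA = -598/3 ∩ CF · EA = -1630/3]
6. F_y = -5/3  [FE · BA = -598/3 ∩ CF · EA = -1630/3]
   → F = (8, -5/3)

A = (-8, -27)
C = (-4, -12)
F = (8, -5/3)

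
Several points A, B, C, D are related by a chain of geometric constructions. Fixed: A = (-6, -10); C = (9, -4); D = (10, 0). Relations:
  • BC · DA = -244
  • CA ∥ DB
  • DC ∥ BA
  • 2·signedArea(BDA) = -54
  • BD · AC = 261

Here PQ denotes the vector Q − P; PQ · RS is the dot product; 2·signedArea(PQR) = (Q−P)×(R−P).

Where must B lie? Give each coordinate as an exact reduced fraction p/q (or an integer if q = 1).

B = (-5, -6)

1. B_x = -5  [DC ∥ BA ∩ CA ∥ DB]
2. B_y = -6  [DC ∥ BA ∩ CA ∥ DB]
   → B = (-5, -6)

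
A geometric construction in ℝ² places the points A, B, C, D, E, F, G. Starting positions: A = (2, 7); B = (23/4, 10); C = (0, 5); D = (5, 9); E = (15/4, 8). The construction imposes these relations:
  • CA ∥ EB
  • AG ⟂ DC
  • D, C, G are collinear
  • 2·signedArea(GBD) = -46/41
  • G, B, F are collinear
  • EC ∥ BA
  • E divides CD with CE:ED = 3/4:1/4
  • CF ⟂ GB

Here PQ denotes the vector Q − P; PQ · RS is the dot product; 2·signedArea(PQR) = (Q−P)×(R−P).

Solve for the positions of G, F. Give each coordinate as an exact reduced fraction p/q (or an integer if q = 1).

1. G_x = 90/41  [D, C, G are collinear ∩ AG ⟂ DC]
2. G_y = 277/41  [D, C, G are collinear ∩ AG ⟂ DC]
   → G = (90/41, 277/41)
3. F_x = 76608/622913  [G, B, F are collinear ∩ CF ⟂ GB]
4. F_y = 3030613/622913  [G, B, F are collinear ∩ CF ⟂ GB]
   → F = (76608/622913, 3030613/622913)

F = (76608/622913, 3030613/622913)
G = (90/41, 277/41)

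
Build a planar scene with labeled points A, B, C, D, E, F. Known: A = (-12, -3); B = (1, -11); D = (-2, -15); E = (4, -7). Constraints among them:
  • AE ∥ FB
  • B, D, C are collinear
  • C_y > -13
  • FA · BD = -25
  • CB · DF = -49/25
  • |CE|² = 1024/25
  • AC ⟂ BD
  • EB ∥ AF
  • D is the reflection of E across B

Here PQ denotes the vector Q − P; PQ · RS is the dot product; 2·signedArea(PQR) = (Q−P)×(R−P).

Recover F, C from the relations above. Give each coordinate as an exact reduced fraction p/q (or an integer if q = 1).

C = (4/25, -303/25)
F = (-15, -7)

1. F_x = -15  [AE ∥ FB ∩ EB ∥ AF]
2. F_y = -7  [AE ∥ FB ∩ EB ∥ AF]
   → F = (-15, -7)
3. C_x = 4/25  [B, D, C are collinear ∩ AC ⟂ BD]
4. C_y = -303/25  [B, D, C are collinear ∩ AC ⟂ BD]
   → C = (4/25, -303/25)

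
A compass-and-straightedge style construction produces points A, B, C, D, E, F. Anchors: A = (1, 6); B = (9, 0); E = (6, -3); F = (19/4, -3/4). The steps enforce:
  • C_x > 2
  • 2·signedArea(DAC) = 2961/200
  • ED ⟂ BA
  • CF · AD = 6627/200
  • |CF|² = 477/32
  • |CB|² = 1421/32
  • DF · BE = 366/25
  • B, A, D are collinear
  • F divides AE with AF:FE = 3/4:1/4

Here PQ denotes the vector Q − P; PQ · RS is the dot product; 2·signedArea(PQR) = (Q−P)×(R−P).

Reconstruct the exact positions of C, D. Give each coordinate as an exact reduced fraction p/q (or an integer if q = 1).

1. D_x = 213/25  [B, A, D are collinear ∩ ED ⟂ BA]
2. D_y = 9/25  [B, A, D are collinear ∩ ED ⟂ BA]
   → D = (213/25, 9/25)
3. C_x = 23/8  [CF · AD = 6627/200 ∩ 2·signedArea(DAC) = 2961/200]
4. C_y = 21/8  [CF · AD = 6627/200 ∩ 2·signedArea(DAC) = 2961/200]
   → C = (23/8, 21/8)

C = (23/8, 21/8)
D = (213/25, 9/25)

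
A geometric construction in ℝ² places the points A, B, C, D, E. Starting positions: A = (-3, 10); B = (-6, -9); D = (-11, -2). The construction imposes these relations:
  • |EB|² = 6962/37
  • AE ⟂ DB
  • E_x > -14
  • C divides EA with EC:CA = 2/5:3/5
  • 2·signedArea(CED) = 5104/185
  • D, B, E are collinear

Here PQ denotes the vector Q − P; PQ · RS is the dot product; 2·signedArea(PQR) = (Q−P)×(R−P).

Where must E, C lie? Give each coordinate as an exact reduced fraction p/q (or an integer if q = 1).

C = (-1773/185, 196/37)
E = (-517/37, 80/37)

1. E_x = -517/37  [D, B, E are collinear ∩ AE ⟂ DB]
2. E_y = 80/37  [D, B, E are collinear ∩ AE ⟂ DB]
   → E = (-517/37, 80/37)
3. C_x = -1773/185  [C divides EA with EC:CA = 2/5:3/5]
4. C_y = 196/37  [C divides EA with EC:CA = 2/5:3/5]
   → C = (-1773/185, 196/37)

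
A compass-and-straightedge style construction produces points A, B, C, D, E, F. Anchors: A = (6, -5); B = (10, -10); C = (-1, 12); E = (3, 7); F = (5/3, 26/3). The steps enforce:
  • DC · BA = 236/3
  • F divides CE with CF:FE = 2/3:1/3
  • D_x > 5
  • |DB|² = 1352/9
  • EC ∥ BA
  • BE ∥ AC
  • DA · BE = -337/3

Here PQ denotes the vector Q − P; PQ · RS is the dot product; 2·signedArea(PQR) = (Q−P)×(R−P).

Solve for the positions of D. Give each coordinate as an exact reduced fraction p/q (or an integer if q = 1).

D = (16/3, 4/3)

1. D_x = 16/3  [DC · BA = 236/3 ∩ DA · BE = -337/3]
2. D_y = 4/3  [DC · BA = 236/3 ∩ DA · BE = -337/3]
   → D = (16/3, 4/3)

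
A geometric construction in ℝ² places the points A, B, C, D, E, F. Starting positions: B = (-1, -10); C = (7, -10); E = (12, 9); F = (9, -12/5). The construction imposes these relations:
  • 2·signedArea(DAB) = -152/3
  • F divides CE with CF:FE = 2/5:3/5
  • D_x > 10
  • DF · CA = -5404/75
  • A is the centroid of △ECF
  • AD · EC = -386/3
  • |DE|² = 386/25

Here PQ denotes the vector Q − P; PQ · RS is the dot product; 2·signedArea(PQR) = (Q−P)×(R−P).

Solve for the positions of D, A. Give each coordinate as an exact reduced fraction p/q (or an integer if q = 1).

A = (28/3, -17/15)
D = (11, 26/5)

1. A_x = 28/3  [A is the centroid of △ECF]
2. A_y = -17/15  [A is the centroid of △ECF]
   → A = (28/3, -17/15)
3. D_x = 11  [DF · CA = -5404/75 ∩ 2·signedArea(DAB) = -152/3]
4. D_y = 26/5  [DF · CA = -5404/75 ∩ 2·signedArea(DAB) = -152/3]
   → D = (11, 26/5)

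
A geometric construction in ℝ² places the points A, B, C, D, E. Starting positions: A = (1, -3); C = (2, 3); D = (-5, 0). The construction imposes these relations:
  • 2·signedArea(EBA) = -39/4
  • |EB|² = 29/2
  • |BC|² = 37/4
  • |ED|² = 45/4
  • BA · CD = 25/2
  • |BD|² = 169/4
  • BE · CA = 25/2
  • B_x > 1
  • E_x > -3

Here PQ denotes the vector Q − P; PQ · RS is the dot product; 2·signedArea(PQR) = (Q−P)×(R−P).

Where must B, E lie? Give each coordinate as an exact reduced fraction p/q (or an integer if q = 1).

1. B_x = 3/2  [line 7·x + 3·y + -21/2 = 0 ∩ |BC|² = 37/4]
2. B_y = 0  [line 7·x + 3·y + -21/2 = 0 ∩ |BC|² = 37/4]
   → B = (3/2, 0)
3. E_x = -2  [2·signedArea(EBA) = -39/4 ∩ BE · CA = 25/2]
4. E_y = -3/2  [2·signedArea(EBA) = -39/4 ∩ BE · CA = 25/2]
   → E = (-2, -3/2)

B = (3/2, 0)
E = (-2, -3/2)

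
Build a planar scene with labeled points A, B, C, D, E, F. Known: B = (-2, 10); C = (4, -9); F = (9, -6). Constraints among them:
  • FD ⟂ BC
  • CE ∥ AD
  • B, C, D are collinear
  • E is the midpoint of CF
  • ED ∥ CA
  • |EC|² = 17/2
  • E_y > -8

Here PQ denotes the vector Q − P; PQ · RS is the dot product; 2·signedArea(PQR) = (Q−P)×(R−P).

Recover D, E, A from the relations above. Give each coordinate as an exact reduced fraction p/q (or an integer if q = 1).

A = (867/794, -7311/794)
D = (1426/397, -3060/397)
E = (13/2, -15/2)

1. D_x = 1426/397  [B, C, D are collinear ∩ FD ⟂ BC]
2. D_y = -3060/397  [B, C, D are collinear ∩ FD ⟂ BC]
   → D = (1426/397, -3060/397)
3. E_x = 13/2  [E is the midpoint of CF]
4. E_y = -15/2  [E is the midpoint of CF]
   → E = (13/2, -15/2)
5. A_x = 867/794  [CE ∥ AD ∩ ED ∥ CA]
6. A_y = -7311/794  [CE ∥ AD ∩ ED ∥ CA]
   → A = (867/794, -7311/794)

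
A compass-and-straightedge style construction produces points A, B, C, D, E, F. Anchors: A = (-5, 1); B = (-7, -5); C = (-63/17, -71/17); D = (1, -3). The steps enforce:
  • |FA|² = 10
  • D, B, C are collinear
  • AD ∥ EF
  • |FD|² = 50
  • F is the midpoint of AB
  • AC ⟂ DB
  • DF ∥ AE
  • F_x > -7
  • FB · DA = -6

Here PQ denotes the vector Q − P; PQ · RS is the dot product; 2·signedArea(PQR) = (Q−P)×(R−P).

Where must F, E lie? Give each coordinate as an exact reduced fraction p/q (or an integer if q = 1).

E = (-12, 2)
F = (-6, -2)

1. F_x = -6  [F is the midpoint of AB]
2. F_y = -2  [F is the midpoint of AB]
   → F = (-6, -2)
3. E_x = -12  [AD ∥ EF ∩ DF ∥ AE]
4. E_y = 2  [AD ∥ EF ∩ DF ∥ AE]
   → E = (-12, 2)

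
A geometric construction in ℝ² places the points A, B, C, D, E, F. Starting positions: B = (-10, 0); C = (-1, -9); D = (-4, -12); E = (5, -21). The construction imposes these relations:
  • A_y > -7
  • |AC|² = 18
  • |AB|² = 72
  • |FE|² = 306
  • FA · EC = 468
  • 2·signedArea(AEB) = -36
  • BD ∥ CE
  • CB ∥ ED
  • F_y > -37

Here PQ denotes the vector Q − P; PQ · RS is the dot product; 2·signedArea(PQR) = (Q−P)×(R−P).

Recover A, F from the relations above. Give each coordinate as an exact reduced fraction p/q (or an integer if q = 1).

1. A_x = -4  [line -21·x + -15·y + -174 = 0 ∩ |AC|² = 18]
2. A_y = -6  [line -21·x + -15·y + -174 = 0 ∩ |AC|² = 18]
   → A = (-4, -6)
3. F_x = 14  [line 6·x + -12·y + -516 = 0 ∩ |FE|² = 306]
4. F_y = -36  [line 6·x + -12·y + -516 = 0 ∩ |FE|² = 306]
   → F = (14, -36)

A = (-4, -6)
F = (14, -36)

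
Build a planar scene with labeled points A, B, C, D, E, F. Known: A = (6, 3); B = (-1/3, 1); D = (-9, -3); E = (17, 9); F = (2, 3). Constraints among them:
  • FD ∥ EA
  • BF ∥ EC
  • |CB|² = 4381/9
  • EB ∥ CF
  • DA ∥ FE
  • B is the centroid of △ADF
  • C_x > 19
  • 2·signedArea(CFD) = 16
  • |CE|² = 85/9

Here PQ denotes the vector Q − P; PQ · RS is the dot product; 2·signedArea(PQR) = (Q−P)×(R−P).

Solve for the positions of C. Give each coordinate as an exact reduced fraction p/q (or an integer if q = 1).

C = (58/3, 11)

1. C_x = 58/3  [EB ∥ CF ∩ BF ∥ EC]
2. C_y = 11  [EB ∥ CF ∩ BF ∥ EC]
   → C = (58/3, 11)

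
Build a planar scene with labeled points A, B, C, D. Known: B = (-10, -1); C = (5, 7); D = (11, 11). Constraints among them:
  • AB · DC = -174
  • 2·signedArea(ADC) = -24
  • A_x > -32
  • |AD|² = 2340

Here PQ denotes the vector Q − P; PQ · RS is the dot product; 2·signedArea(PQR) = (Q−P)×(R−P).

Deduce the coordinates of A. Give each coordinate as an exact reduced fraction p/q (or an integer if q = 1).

A = (-31, -13)

1. A_x = -31  [2·signedArea(ADC) = -24 ∩ AB · DC = -174]
2. A_y = -13  [2·signedArea(ADC) = -24 ∩ AB · DC = -174]
   → A = (-31, -13)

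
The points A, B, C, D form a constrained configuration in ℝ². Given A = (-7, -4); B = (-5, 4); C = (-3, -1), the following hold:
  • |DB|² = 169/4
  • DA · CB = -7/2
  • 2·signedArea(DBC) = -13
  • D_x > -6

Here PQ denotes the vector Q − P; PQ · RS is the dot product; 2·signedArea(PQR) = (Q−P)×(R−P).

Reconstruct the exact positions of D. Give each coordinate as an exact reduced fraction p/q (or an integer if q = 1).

D = (-5, -5/2)

1. D_x = -5  [DA · CB = -7/2 ∩ 2·signedArea(DBC) = -13]
2. D_y = -5/2  [DA · CB = -7/2 ∩ 2·signedArea(DBC) = -13]
   → D = (-5, -5/2)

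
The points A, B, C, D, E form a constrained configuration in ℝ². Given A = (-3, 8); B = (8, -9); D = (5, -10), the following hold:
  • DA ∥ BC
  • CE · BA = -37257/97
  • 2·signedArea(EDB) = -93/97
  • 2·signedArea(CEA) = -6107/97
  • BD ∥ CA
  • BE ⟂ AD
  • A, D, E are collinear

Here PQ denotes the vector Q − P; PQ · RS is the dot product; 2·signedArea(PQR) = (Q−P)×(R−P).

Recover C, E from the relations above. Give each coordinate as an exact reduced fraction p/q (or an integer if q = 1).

C = (0, 9)
E = (497/97, -997/97)

1. C_x = 0  [BD ∥ CA ∩ DA ∥ BC]
2. C_y = 9  [BD ∥ CA ∩ DA ∥ BC]
   → C = (0, 9)
3. E_x = 497/97  [A, D, E are collinear ∩ BE ⟂ AD]
4. E_y = -997/97  [A, D, E are collinear ∩ BE ⟂ AD]
   → E = (497/97, -997/97)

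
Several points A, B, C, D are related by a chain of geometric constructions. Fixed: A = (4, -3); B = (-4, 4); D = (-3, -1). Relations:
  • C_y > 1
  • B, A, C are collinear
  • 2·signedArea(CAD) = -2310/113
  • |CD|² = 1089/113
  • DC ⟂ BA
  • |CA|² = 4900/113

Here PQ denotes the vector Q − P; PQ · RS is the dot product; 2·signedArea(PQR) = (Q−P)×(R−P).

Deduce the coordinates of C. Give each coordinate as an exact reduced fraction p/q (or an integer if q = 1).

1. C_x = -108/113  [B, A, C are collinear ∩ DC ⟂ BA]
2. C_y = 151/113  [B, A, C are collinear ∩ DC ⟂ BA]
   → C = (-108/113, 151/113)

C = (-108/113, 151/113)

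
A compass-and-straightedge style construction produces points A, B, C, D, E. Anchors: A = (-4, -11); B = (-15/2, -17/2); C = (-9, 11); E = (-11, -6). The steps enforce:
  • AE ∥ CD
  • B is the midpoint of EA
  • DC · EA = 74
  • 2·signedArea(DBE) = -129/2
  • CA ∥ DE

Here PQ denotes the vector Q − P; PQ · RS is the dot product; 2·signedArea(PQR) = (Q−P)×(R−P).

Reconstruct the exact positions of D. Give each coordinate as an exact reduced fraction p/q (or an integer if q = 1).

D = (-16, 16)

1. D_x = -16  [CA ∥ DE ∩ AE ∥ CD]
2. D_y = 16  [CA ∥ DE ∩ AE ∥ CD]
   → D = (-16, 16)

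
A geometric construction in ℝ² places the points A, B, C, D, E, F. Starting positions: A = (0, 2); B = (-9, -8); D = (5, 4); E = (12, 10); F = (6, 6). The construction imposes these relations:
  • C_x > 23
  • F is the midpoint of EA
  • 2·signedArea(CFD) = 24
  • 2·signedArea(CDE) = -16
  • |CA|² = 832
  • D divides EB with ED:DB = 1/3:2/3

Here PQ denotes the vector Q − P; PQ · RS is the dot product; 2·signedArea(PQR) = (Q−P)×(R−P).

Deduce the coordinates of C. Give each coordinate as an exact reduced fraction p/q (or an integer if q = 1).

C = (24, 18)

1. C_x = 24  [2·signedArea(CFD) = 24 ∩ 2·signedArea(CDE) = -16]
2. C_y = 18  [2·signedArea(CFD) = 24 ∩ 2·signedArea(CDE) = -16]
   → C = (24, 18)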